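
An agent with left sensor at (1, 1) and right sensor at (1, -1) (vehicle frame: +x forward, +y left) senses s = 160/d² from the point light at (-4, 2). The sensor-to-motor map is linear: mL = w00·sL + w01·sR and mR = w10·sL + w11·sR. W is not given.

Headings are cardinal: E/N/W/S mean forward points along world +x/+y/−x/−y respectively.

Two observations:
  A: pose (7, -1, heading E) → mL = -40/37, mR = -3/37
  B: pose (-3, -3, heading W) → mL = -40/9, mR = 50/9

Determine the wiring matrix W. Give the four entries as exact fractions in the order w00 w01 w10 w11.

obs A: pose=(7,-1,E) → sL=40/37, sR=1, mL=-40/37, mR=-3/37
obs B: pose=(-3,-3,W) → sL=40/9, sR=10, mL=-40/9, mR=50/9
sensor matrix S = [[40/37, 1], [40/9, 10]]; det S = 2120/333
solve [mL_A; mL_B] = S·[w00; w01] and [mR_A; mR_B] = S·[w10; w11]:
  w00 = -1, w01 = 0, w10 = -1, w11 = 1

-1 0 -1 1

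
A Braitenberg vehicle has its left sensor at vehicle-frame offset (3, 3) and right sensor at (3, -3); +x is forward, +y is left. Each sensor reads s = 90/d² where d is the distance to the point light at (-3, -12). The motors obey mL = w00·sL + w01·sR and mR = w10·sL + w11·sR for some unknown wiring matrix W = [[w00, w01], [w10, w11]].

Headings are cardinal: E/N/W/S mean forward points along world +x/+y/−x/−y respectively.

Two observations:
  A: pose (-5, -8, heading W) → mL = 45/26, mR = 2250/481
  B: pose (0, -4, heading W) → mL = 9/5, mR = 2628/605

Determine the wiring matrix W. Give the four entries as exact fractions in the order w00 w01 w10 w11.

1/2 0 1 1

obs A: pose=(-5,-8,W) → sL=45/13, sR=45/37, mL=45/26, mR=2250/481
obs B: pose=(0,-4,W) → sL=18/5, sR=90/121, mL=9/5, mR=2628/605
sensor matrix S = [[45/13, 45/37], [18/5, 90/121]]; det S = -104976/58201
solve [mL_A; mL_B] = S·[w00; w01] and [mR_A; mR_B] = S·[w10; w11]:
  w00 = 1/2, w01 = 0, w10 = 1, w11 = 1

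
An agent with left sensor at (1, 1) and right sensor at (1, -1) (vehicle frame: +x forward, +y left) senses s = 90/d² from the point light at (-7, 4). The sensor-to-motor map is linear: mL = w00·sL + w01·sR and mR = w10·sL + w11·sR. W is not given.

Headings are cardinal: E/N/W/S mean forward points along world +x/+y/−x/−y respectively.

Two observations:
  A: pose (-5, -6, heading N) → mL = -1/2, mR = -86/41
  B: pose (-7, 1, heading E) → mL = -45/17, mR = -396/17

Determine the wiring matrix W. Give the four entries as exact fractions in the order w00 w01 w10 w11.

0 -1/2 -1 -1

obs A: pose=(-5,-6,N) → sL=45/41, sR=1, mL=-1/2, mR=-86/41
obs B: pose=(-7,1,E) → sL=18, sR=90/17, mL=-45/17, mR=-396/17
sensor matrix S = [[45/41, 1], [18, 90/17]]; det S = -8496/697
solve [mL_A; mL_B] = S·[w00; w01] and [mR_A; mR_B] = S·[w10; w11]:
  w00 = 0, w01 = -1/2, w10 = -1, w11 = -1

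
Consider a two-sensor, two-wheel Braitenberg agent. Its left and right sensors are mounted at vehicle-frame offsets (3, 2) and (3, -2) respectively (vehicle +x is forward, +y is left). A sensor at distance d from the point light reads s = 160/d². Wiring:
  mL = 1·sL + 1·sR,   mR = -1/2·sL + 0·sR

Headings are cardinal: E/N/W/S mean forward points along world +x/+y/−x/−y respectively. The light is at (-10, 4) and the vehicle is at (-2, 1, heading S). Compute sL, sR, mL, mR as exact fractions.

left sensor world pos  = (0, -2); dL² = 136
right sensor world pos = (-4, -2); dR² = 72
sL = 160/136 = 20/17
sR = 160/72 = 20/9
mL = 1·sL + 1·sR = 520/153
mR = -1/2·sL + 0·sR = -10/17

20/17 20/9 520/153 -10/17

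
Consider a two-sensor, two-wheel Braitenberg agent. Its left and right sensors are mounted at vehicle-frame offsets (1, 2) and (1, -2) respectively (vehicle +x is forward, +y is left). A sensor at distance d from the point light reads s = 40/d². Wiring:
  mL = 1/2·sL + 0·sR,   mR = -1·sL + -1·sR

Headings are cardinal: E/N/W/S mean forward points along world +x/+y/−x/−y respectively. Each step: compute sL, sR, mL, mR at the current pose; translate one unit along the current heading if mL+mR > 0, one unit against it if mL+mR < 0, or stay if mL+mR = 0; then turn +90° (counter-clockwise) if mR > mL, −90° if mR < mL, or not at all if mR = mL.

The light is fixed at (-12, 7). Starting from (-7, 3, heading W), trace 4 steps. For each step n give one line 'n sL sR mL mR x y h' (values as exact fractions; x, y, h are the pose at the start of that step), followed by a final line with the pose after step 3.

n=0: pose=(-7,3,W); sL=10/13, sR=2; mL=5/13, mR=-36/13; mL+mR=-31/13 → advance -1; mR−mL=-41/13 → turn -1·90°
n=1: pose=(-6,3,N); sL=8/5, sR=40/73; mL=4/5, mR=-784/365; mL+mR=-492/365 → advance -1; mR−mL=-1076/365 → turn -1·90°
n=2: pose=(-6,2,E); sL=20/29, sR=20/49; mL=10/29, mR=-1560/1421; mL+mR=-1070/1421 → advance -1; mR−mL=-2050/1421 → turn -1·90°
n=3: pose=(-7,2,S); sL=8/17, sR=8/9; mL=4/17, mR=-208/153; mL+mR=-172/153 → advance -1; mR−mL=-244/153 → turn -1·90°

0 10/13 2 5/13 -36/13 -7 3 W
1 8/5 40/73 4/5 -784/365 -6 3 N
2 20/29 20/49 10/29 -1560/1421 -6 2 E
3 8/17 8/9 4/17 -208/153 -7 2 S
final -7 3 W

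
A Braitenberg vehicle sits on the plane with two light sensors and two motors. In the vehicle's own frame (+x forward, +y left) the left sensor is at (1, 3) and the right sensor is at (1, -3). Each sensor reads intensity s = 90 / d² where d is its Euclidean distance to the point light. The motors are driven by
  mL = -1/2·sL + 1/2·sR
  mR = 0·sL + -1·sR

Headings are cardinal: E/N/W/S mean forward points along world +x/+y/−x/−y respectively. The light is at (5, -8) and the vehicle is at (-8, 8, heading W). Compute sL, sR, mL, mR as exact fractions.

left sensor world pos  = (-9, 5); dL² = 365
right sensor world pos = (-9, 11); dR² = 557
sL = 90/365 = 18/73
sR = 90/557 = 90/557
mL = -1/2·sL + 1/2·sR = -1728/40661
mR = 0·sL + -1·sR = -90/557

18/73 90/557 -1728/40661 -90/557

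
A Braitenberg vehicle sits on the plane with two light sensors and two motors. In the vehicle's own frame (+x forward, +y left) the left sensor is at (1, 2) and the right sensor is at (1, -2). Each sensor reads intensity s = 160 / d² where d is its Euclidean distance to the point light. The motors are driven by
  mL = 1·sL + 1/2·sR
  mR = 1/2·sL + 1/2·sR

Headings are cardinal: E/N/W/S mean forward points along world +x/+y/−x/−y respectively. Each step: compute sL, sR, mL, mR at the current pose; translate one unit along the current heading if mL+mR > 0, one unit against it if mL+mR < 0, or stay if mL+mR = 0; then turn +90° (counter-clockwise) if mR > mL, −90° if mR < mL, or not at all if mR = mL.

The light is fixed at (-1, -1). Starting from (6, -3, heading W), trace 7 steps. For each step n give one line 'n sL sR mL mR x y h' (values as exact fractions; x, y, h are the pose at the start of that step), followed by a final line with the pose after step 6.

0 40/13 40/9 620/117 440/117 6 -3 W
1 160/17 32/13 2352/221 1312/221 5 -3 N
2 16/5 80/29 664/145 432/145 5 -2 E
3 32/17 160/29 2288/493 1824/493 6 -2 S
4 40/13 40/9 620/117 440/117 6 -3 W
5 160/17 32/13 2352/221 1312/221 5 -3 N
6 16/5 80/29 664/145 432/145 5 -2 E
final 6 -2 S

n=0: pose=(6,-3,W); sL=40/13, sR=40/9; mL=620/117, mR=440/117; mL+mR=1060/117 → advance +1; mR−mL=-20/13 → turn -1·90°
n=1: pose=(5,-3,N); sL=160/17, sR=32/13; mL=2352/221, mR=1312/221; mL+mR=3664/221 → advance +1; mR−mL=-80/17 → turn -1·90°
n=2: pose=(5,-2,E); sL=16/5, sR=80/29; mL=664/145, mR=432/145; mL+mR=1096/145 → advance +1; mR−mL=-8/5 → turn -1·90°
n=3: pose=(6,-2,S); sL=32/17, sR=160/29; mL=2288/493, mR=1824/493; mL+mR=4112/493 → advance +1; mR−mL=-16/17 → turn -1·90°
n=4: pose=(6,-3,W); sL=40/13, sR=40/9; mL=620/117, mR=440/117; mL+mR=1060/117 → advance +1; mR−mL=-20/13 → turn -1·90°
n=5: pose=(5,-3,N); sL=160/17, sR=32/13; mL=2352/221, mR=1312/221; mL+mR=3664/221 → advance +1; mR−mL=-80/17 → turn -1·90°
n=6: pose=(5,-2,E); sL=16/5, sR=80/29; mL=664/145, mR=432/145; mL+mR=1096/145 → advance +1; mR−mL=-8/5 → turn -1·90°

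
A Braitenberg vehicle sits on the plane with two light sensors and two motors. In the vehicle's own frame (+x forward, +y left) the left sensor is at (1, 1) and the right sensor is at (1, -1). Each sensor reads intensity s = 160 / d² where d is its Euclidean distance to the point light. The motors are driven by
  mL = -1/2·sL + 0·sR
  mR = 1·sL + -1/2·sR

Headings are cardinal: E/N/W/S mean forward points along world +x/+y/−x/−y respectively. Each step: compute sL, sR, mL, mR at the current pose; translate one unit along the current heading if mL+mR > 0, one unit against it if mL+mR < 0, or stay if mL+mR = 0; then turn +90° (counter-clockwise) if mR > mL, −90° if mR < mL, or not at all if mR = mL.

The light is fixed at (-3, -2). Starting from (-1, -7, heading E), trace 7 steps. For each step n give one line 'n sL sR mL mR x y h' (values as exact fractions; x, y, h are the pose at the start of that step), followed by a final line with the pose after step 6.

0 32/5 32/9 -16/5 208/45 -1 -7 E
1 8 5 -4 11/2 0 -7 N
2 160/29 160/13 -80/29 -240/377 0 -6 W
3 16/5 80/17 -8/5 72/85 1 -6 S
4 160/29 160/41 -80/29 4240/1189 1 -5 E
5 8 4 -4 6 2 -5 N
6 32/5 160/17 -16/5 144/85 2 -4 W
final 3 -4 S

n=0: pose=(-1,-7,E); sL=32/5, sR=32/9; mL=-16/5, mR=208/45; mL+mR=64/45 → advance +1; mR−mL=352/45 → turn +1·90°
n=1: pose=(0,-7,N); sL=8, sR=5; mL=-4, mR=11/2; mL+mR=3/2 → advance +1; mR−mL=19/2 → turn +1·90°
n=2: pose=(0,-6,W); sL=160/29, sR=160/13; mL=-80/29, mR=-240/377; mL+mR=-1280/377 → advance -1; mR−mL=800/377 → turn +1·90°
n=3: pose=(1,-6,S); sL=16/5, sR=80/17; mL=-8/5, mR=72/85; mL+mR=-64/85 → advance -1; mR−mL=208/85 → turn +1·90°
n=4: pose=(1,-5,E); sL=160/29, sR=160/41; mL=-80/29, mR=4240/1189; mL+mR=960/1189 → advance +1; mR−mL=7520/1189 → turn +1·90°
n=5: pose=(2,-5,N); sL=8, sR=4; mL=-4, mR=6; mL+mR=2 → advance +1; mR−mL=10 → turn +1·90°
n=6: pose=(2,-4,W); sL=32/5, sR=160/17; mL=-16/5, mR=144/85; mL+mR=-128/85 → advance -1; mR−mL=416/85 → turn +1·90°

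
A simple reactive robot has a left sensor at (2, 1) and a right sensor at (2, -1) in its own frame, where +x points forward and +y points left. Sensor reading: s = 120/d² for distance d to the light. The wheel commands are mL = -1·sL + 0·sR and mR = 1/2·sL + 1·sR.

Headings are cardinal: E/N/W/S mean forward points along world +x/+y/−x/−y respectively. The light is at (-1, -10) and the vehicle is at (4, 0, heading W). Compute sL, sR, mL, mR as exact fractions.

left sensor world pos  = (2, -1); dL² = 90
right sensor world pos = (2, 1); dR² = 130
sL = 120/90 = 4/3
sR = 120/130 = 12/13
mL = -1·sL + 0·sR = -4/3
mR = 1/2·sL + 1·sR = 62/39

4/3 12/13 -4/3 62/39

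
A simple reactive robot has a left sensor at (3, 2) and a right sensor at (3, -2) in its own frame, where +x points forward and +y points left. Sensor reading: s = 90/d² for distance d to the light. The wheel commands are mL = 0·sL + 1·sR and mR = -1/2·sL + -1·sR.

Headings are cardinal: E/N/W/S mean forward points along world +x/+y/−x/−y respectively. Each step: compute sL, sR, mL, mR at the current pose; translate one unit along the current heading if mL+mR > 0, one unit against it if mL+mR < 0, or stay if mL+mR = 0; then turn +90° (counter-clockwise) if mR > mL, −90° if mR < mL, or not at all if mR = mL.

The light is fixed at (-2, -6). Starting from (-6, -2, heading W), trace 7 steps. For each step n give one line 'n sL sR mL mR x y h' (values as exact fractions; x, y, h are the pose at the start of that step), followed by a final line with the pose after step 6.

n=0: pose=(-6,-2,W); sL=90/53, sR=18/17; mL=18/17, mR=-1719/901; mL+mR=-45/53 → advance -1; mR−mL=-2673/901 → turn -1·90°
n=1: pose=(-5,-2,N); sL=45/37, sR=9/5; mL=9/5, mR=-891/370; mL+mR=-45/74 → advance -1; mR−mL=-1557/370 → turn -1·90°
n=2: pose=(-5,-3,E); sL=18/5, sR=90; mL=90, mR=-459/5; mL+mR=-9/5 → advance -1; mR−mL=-909/5 → turn -1·90°
n=3: pose=(-6,-3,S); sL=45/2, sR=5/2; mL=5/2, mR=-55/4; mL+mR=-45/4 → advance -1; mR−mL=-65/4 → turn -1·90°
n=4: pose=(-6,-2,W); sL=90/53, sR=18/17; mL=18/17, mR=-1719/901; mL+mR=-45/53 → advance -1; mR−mL=-2673/901 → turn -1·90°
n=5: pose=(-5,-2,N); sL=45/37, sR=9/5; mL=9/5, mR=-891/370; mL+mR=-45/74 → advance -1; mR−mL=-1557/370 → turn -1·90°
n=6: pose=(-5,-3,E); sL=18/5, sR=90; mL=90, mR=-459/5; mL+mR=-9/5 → advance -1; mR−mL=-909/5 → turn -1·90°

0 90/53 18/17 18/17 -1719/901 -6 -2 W
1 45/37 9/5 9/5 -891/370 -5 -2 N
2 18/5 90 90 -459/5 -5 -3 E
3 45/2 5/2 5/2 -55/4 -6 -3 S
4 90/53 18/17 18/17 -1719/901 -6 -2 W
5 45/37 9/5 9/5 -891/370 -5 -2 N
6 18/5 90 90 -459/5 -5 -3 E
final -6 -3 S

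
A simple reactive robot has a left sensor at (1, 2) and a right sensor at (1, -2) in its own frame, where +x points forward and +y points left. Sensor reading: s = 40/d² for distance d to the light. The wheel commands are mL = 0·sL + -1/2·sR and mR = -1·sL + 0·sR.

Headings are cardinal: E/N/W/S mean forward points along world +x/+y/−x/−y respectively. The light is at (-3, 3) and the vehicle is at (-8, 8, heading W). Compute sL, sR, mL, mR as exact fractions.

left sensor world pos  = (-9, 6); dL² = 45
right sensor world pos = (-9, 10); dR² = 85
sL = 40/45 = 8/9
sR = 40/85 = 8/17
mL = 0·sL + -1/2·sR = -4/17
mR = -1·sL + 0·sR = -8/9

8/9 8/17 -4/17 -8/9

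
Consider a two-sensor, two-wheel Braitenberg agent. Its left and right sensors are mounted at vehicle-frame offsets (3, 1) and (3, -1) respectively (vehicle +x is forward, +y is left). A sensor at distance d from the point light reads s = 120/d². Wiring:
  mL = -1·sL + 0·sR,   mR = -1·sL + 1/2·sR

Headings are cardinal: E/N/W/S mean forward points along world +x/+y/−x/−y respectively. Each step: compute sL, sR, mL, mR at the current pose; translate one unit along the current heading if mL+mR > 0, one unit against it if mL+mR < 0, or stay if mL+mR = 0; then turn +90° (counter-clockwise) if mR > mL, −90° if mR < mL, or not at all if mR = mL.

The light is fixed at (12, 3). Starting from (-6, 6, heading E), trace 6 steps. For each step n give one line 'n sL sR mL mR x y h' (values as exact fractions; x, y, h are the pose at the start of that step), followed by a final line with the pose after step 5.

n=0: pose=(-6,6,E); sL=120/241, sR=120/229; mL=-120/241, mR=-13020/55189; mL+mR=-40500/55189 → advance -1; mR−mL=60/229 → turn +1·90°
n=1: pose=(-7,6,N); sL=30/109, sR=1/3; mL=-30/109, mR=-71/654; mL+mR=-251/654 → advance -1; mR−mL=1/6 → turn +1·90°
n=2: pose=(-7,5,W); sL=24/97, sR=120/493; mL=-24/97, mR=-6012/47821; mL+mR=-17844/47821 → advance -1; mR−mL=60/493 → turn +1·90°
n=3: pose=(-6,5,S); sL=12/29, sR=60/181; mL=-12/29, mR=-1302/5249; mL+mR=-3474/5249 → advance -1; mR−mL=30/181 → turn +1·90°
n=4: pose=(-6,6,E); sL=120/241, sR=120/229; mL=-120/241, mR=-13020/55189; mL+mR=-40500/55189 → advance -1; mR−mL=60/229 → turn +1·90°
n=5: pose=(-7,6,N); sL=30/109, sR=1/3; mL=-30/109, mR=-71/654; mL+mR=-251/654 → advance -1; mR−mL=1/6 → turn +1·90°

0 120/241 120/229 -120/241 -13020/55189 -6 6 E
1 30/109 1/3 -30/109 -71/654 -7 6 N
2 24/97 120/493 -24/97 -6012/47821 -7 5 W
3 12/29 60/181 -12/29 -1302/5249 -6 5 S
4 120/241 120/229 -120/241 -13020/55189 -6 6 E
5 30/109 1/3 -30/109 -71/654 -7 6 N
final -7 5 W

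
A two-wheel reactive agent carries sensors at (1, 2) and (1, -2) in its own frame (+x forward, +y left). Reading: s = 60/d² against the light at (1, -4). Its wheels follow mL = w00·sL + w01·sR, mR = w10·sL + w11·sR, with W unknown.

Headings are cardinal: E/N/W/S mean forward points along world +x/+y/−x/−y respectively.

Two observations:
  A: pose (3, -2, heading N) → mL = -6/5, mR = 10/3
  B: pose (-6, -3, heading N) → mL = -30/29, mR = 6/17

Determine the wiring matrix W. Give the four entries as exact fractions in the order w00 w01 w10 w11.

obs A: pose=(3,-2,N) → sL=20/3, sR=12/5, mL=-6/5, mR=10/3
obs B: pose=(-6,-3,N) → sL=12/17, sR=60/29, mL=-30/29, mR=6/17
sensor matrix S = [[20/3, 12/5], [12/17, 60/29]]; det S = 29824/2465
solve [mL_A; mL_B] = S·[w00; w01] and [mR_A; mR_B] = S·[w10; w11]:
  w00 = 0, w01 = -1/2, w10 = 1/2, w11 = 0

0 -1/2 1/2 0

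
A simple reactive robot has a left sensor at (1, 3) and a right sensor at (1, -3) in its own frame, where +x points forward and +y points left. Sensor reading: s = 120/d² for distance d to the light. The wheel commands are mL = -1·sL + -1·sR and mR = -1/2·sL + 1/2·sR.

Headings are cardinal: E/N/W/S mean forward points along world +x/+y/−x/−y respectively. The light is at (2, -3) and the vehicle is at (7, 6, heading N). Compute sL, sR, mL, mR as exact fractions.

left sensor world pos  = (4, 7); dL² = 104
right sensor world pos = (10, 7); dR² = 164
sL = 120/104 = 15/13
sR = 120/164 = 30/41
mL = -1·sL + -1·sR = -1005/533
mR = -1/2·sL + 1/2·sR = -225/1066

15/13 30/41 -1005/533 -225/1066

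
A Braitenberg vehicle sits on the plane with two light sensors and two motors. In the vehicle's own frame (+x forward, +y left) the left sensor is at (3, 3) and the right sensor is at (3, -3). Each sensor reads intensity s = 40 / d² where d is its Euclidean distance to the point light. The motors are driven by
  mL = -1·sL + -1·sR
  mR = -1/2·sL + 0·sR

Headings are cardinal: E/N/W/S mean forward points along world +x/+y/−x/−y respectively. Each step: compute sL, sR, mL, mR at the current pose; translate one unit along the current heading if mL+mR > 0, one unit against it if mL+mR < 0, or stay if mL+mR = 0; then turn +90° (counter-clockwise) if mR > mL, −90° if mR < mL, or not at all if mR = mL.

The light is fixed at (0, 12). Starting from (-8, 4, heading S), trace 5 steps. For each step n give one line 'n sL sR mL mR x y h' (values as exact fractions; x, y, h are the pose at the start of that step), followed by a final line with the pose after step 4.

0 20/73 20/121 -3880/8833 -10/73 -8 4 S
1 40/41 8/25 -1328/1025 -20/41 -8 5 E
2 1/4 10/13 -53/52 -1/8 -9 5 N
3 8/53 40/169 -3472/8957 -4/53 -9 4 W
4 20/73 20/121 -3880/8833 -10/73 -8 4 S
final -8 5 E

n=0: pose=(-8,4,S); sL=20/73, sR=20/121; mL=-3880/8833, mR=-10/73; mL+mR=-5090/8833 → advance -1; mR−mL=2670/8833 → turn +1·90°
n=1: pose=(-8,5,E); sL=40/41, sR=8/25; mL=-1328/1025, mR=-20/41; mL+mR=-1828/1025 → advance -1; mR−mL=828/1025 → turn +1·90°
n=2: pose=(-9,5,N); sL=1/4, sR=10/13; mL=-53/52, mR=-1/8; mL+mR=-119/104 → advance -1; mR−mL=93/104 → turn +1·90°
n=3: pose=(-9,4,W); sL=8/53, sR=40/169; mL=-3472/8957, mR=-4/53; mL+mR=-4148/8957 → advance -1; mR−mL=2796/8957 → turn +1·90°
n=4: pose=(-8,4,S); sL=20/73, sR=20/121; mL=-3880/8833, mR=-10/73; mL+mR=-5090/8833 → advance -1; mR−mL=2670/8833 → turn +1·90°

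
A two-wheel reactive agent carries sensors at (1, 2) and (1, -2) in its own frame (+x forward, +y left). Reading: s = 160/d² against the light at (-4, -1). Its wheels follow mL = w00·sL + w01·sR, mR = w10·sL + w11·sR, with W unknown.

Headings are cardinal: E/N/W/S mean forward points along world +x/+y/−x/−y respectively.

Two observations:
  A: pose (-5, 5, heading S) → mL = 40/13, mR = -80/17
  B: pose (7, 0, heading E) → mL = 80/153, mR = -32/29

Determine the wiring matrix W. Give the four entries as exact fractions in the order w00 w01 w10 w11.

1/2 0 0 -1

obs A: pose=(-5,5,S) → sL=80/13, sR=80/17, mL=40/13, mR=-80/17
obs B: pose=(7,0,E) → sL=160/153, sR=32/29, mL=80/153, mR=-32/29
sensor matrix S = [[80/13, 80/17], [160/153, 32/29]]; det S = 1832960/980577
solve [mL_A; mL_B] = S·[w00; w01] and [mR_A; mR_B] = S·[w10; w11]:
  w00 = 1/2, w01 = 0, w10 = 0, w11 = -1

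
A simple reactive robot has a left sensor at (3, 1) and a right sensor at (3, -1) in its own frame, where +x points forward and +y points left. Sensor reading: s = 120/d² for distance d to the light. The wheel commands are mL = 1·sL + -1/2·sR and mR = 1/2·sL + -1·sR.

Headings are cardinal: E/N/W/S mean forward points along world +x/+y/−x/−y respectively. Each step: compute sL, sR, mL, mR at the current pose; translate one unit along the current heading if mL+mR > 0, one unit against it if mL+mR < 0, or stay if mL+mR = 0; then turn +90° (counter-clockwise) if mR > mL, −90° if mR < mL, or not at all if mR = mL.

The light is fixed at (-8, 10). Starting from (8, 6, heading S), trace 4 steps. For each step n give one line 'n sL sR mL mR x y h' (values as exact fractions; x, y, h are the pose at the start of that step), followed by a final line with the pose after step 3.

0 60/169 60/137 3150/23153 -6030/23153 8 6 S
1 24/37 120/173 1932/6401 -2364/6401 8 7 W
2 15/32 10/27 245/864 -235/1728 9 7 N
3 120/401 120/409 25020/164009 -23580/164009 9 8 E
final 10 8 S

n=0: pose=(8,6,S); sL=60/169, sR=60/137; mL=3150/23153, mR=-6030/23153; mL+mR=-2880/23153 → advance -1; mR−mL=-9180/23153 → turn -1·90°
n=1: pose=(8,7,W); sL=24/37, sR=120/173; mL=1932/6401, mR=-2364/6401; mL+mR=-432/6401 → advance -1; mR−mL=-4296/6401 → turn -1·90°
n=2: pose=(9,7,N); sL=15/32, sR=10/27; mL=245/864, mR=-235/1728; mL+mR=85/576 → advance +1; mR−mL=-725/1728 → turn -1·90°
n=3: pose=(9,8,E); sL=120/401, sR=120/409; mL=25020/164009, mR=-23580/164009; mL+mR=1440/164009 → advance +1; mR−mL=-48600/164009 → turn -1·90°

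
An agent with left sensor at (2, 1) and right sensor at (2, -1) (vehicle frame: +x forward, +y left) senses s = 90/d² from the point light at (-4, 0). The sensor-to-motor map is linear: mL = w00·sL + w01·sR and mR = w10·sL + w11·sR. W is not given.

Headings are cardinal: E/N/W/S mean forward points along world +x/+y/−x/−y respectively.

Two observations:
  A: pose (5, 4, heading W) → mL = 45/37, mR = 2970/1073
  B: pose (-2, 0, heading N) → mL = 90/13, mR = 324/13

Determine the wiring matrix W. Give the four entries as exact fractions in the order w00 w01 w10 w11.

0 1 1 1

obs A: pose=(5,4,W) → sL=45/29, sR=45/37, mL=45/37, mR=2970/1073
obs B: pose=(-2,0,N) → sL=18, sR=90/13, mL=90/13, mR=324/13
sensor matrix S = [[45/29, 45/37], [18, 90/13]]; det S = -155520/13949
solve [mL_A; mL_B] = S·[w00; w01] and [mR_A; mR_B] = S·[w10; w11]:
  w00 = 0, w01 = 1, w10 = 1, w11 = 1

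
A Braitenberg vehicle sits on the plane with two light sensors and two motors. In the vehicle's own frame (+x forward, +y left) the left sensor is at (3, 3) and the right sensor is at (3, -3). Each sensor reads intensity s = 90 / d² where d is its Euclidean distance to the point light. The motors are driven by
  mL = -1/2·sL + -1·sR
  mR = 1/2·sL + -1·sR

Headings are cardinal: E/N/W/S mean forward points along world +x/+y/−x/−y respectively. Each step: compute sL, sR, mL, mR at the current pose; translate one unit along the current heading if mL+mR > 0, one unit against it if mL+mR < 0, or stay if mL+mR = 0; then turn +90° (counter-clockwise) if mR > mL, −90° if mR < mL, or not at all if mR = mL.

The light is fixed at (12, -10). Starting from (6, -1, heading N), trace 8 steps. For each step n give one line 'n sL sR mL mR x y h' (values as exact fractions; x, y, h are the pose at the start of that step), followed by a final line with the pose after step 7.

0 2/5 10/17 -67/85 -33/85 6 -1 N
1 45/53 45/101 -9315/10706 -225/10706 6 -2 W
2 90/29 90/89 -6615/2581 1395/2581 7 -2 S
3 45/74 9/4 -189/74 -72/37 7 -1 E
4 2/5 10/17 -67/85 -33/85 6 -1 N
5 45/53 45/101 -9315/10706 -225/10706 6 -2 W
6 90/29 90/89 -6615/2581 1395/2581 7 -2 S
7 45/74 9/4 -189/74 -72/37 7 -1 E
final 6 -1 N

n=0: pose=(6,-1,N); sL=2/5, sR=10/17; mL=-67/85, mR=-33/85; mL+mR=-20/17 → advance -1; mR−mL=2/5 → turn +1·90°
n=1: pose=(6,-2,W); sL=45/53, sR=45/101; mL=-9315/10706, mR=-225/10706; mL+mR=-90/101 → advance -1; mR−mL=45/53 → turn +1·90°
n=2: pose=(7,-2,S); sL=90/29, sR=90/89; mL=-6615/2581, mR=1395/2581; mL+mR=-180/89 → advance -1; mR−mL=90/29 → turn +1·90°
n=3: pose=(7,-1,E); sL=45/74, sR=9/4; mL=-189/74, mR=-72/37; mL+mR=-9/2 → advance -1; mR−mL=45/74 → turn +1·90°
n=4: pose=(6,-1,N); sL=2/5, sR=10/17; mL=-67/85, mR=-33/85; mL+mR=-20/17 → advance -1; mR−mL=2/5 → turn +1·90°
n=5: pose=(6,-2,W); sL=45/53, sR=45/101; mL=-9315/10706, mR=-225/10706; mL+mR=-90/101 → advance -1; mR−mL=45/53 → turn +1·90°
n=6: pose=(7,-2,S); sL=90/29, sR=90/89; mL=-6615/2581, mR=1395/2581; mL+mR=-180/89 → advance -1; mR−mL=90/29 → turn +1·90°
n=7: pose=(7,-1,E); sL=45/74, sR=9/4; mL=-189/74, mR=-72/37; mL+mR=-9/2 → advance -1; mR−mL=45/74 → turn +1·90°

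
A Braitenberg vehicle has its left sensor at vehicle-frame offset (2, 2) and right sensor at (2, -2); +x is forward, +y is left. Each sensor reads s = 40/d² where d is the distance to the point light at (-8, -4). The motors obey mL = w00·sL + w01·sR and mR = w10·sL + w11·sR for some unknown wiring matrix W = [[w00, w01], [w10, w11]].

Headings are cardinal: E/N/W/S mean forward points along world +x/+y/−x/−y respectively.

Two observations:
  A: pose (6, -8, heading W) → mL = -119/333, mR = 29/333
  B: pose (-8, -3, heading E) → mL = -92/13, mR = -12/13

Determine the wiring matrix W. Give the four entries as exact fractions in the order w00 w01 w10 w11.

-1 -1/2 1 -1/2

obs A: pose=(6,-8,W) → sL=2/9, sR=10/37, mL=-119/333, mR=29/333
obs B: pose=(-8,-3,E) → sL=40/13, sR=8, mL=-92/13, mR=-12/13
sensor matrix S = [[2/9, 10/37], [40/13, 8]]; det S = 4096/4329
solve [mL_A; mL_B] = S·[w00; w01] and [mR_A; mR_B] = S·[w10; w11]:
  w00 = -1, w01 = -1/2, w10 = 1, w11 = -1/2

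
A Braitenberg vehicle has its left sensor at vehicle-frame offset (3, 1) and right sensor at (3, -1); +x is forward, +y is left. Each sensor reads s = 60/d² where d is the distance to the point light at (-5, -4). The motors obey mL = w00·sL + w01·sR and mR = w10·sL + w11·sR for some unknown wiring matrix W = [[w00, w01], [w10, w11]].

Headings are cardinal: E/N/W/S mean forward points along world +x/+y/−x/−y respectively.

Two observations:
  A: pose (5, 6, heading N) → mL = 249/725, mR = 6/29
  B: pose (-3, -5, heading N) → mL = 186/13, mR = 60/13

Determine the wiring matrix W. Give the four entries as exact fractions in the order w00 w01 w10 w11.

1 1/2 0 1

obs A: pose=(5,6,N) → sL=6/25, sR=6/29, mL=249/725, mR=6/29
obs B: pose=(-3,-5,N) → sL=12, sR=60/13, mL=186/13, mR=60/13
sensor matrix S = [[6/25, 6/29], [12, 60/13]]; det S = -2592/1885
solve [mL_A; mL_B] = S·[w00; w01] and [mR_A; mR_B] = S·[w10; w11]:
  w00 = 1, w01 = 1/2, w10 = 0, w11 = 1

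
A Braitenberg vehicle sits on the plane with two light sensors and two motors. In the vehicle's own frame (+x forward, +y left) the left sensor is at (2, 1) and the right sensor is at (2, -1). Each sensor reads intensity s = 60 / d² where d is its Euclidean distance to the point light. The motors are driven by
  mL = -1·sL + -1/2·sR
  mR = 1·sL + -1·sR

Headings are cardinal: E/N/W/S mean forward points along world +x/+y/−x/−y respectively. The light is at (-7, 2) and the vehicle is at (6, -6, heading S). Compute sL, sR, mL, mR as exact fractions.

15/74 15/61 -735/2257 -195/4514

left sensor world pos  = (7, -8); dL² = 296
right sensor world pos = (5, -8); dR² = 244
sL = 60/296 = 15/74
sR = 60/244 = 15/61
mL = -1·sL + -1/2·sR = -735/2257
mR = 1·sL + -1·sR = -195/4514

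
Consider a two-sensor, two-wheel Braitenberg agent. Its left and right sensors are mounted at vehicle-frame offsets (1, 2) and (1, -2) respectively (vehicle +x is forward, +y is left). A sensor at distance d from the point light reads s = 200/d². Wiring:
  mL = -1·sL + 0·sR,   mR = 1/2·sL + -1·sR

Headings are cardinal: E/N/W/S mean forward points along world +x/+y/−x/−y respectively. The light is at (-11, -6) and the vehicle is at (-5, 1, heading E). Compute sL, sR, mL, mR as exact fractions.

20/13 100/37 -20/13 -930/481

left sensor world pos  = (-4, 3); dL² = 130
right sensor world pos = (-4, -1); dR² = 74
sL = 200/130 = 20/13
sR = 200/74 = 100/37
mL = -1·sL + 0·sR = -20/13
mR = 1/2·sL + -1·sR = -930/481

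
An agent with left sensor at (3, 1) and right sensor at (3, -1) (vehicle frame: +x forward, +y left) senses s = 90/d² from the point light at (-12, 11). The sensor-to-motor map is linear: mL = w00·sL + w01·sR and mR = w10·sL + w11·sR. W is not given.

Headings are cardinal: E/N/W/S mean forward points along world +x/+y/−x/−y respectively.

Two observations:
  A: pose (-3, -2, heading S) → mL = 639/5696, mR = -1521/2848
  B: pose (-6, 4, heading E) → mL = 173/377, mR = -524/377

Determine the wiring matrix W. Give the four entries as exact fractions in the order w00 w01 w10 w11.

1 -1/2 -1 -1

obs A: pose=(-3,-2,S) → sL=45/178, sR=9/32, mL=639/5696, mR=-1521/2848
obs B: pose=(-6,4,E) → sL=10/13, sR=18/29, mL=173/377, mR=-524/377
sensor matrix S = [[45/178, 9/32], [10/13, 18/29]]; det S = -31905/536848
solve [mL_A; mL_B] = S·[w00; w01] and [mR_A; mR_B] = S·[w10; w11]:
  w00 = 1, w01 = -1/2, w10 = -1, w11 = -1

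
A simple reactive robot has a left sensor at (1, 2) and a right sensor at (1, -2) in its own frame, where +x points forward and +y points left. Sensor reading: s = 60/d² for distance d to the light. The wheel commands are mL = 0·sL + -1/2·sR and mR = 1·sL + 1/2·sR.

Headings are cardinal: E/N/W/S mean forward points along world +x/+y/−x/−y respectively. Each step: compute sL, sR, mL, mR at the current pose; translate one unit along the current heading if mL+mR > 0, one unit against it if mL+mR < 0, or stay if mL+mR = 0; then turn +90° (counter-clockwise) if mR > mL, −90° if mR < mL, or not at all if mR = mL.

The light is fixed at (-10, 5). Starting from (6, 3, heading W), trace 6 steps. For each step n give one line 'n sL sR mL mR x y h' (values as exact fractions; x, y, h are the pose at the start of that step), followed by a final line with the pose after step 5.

0 60/241 4/15 -2/15 1382/3615 6 3 W
1 30/149 30/89 -15/89 4905/13261 5 3 S
2 60/257 60/281 -30/281 24570/72217 5 2 E
3 3/10 15/82 -15/164 321/820 6 2 N
4 60/241 4/15 -2/15 1382/3615 6 3 W
5 30/149 30/89 -15/89 4905/13261 5 3 S
final 5 2 E

n=0: pose=(6,3,W); sL=60/241, sR=4/15; mL=-2/15, mR=1382/3615; mL+mR=60/241 → advance +1; mR−mL=1864/3615 → turn +1·90°
n=1: pose=(5,3,S); sL=30/149, sR=30/89; mL=-15/89, mR=4905/13261; mL+mR=30/149 → advance +1; mR−mL=7140/13261 → turn +1·90°
n=2: pose=(5,2,E); sL=60/257, sR=60/281; mL=-30/281, mR=24570/72217; mL+mR=60/257 → advance +1; mR−mL=32280/72217 → turn +1·90°
n=3: pose=(6,2,N); sL=3/10, sR=15/82; mL=-15/164, mR=321/820; mL+mR=3/10 → advance +1; mR−mL=99/205 → turn +1·90°
n=4: pose=(6,3,W); sL=60/241, sR=4/15; mL=-2/15, mR=1382/3615; mL+mR=60/241 → advance +1; mR−mL=1864/3615 → turn +1·90°
n=5: pose=(5,3,S); sL=30/149, sR=30/89; mL=-15/89, mR=4905/13261; mL+mR=30/149 → advance +1; mR−mL=7140/13261 → turn +1·90°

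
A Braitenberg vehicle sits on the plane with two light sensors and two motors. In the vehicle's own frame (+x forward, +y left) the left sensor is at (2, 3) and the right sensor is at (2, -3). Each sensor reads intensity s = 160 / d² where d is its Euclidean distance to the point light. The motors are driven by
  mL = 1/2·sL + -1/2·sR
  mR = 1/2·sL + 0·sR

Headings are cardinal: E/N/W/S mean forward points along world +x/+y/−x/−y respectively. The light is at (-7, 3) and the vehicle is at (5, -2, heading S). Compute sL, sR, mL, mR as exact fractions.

80/137 16/13 -576/1781 40/137

left sensor world pos  = (8, -4); dL² = 274
right sensor world pos = (2, -4); dR² = 130
sL = 160/274 = 80/137
sR = 160/130 = 16/13
mL = 1/2·sL + -1/2·sR = -576/1781
mR = 1/2·sL + 0·sR = 40/137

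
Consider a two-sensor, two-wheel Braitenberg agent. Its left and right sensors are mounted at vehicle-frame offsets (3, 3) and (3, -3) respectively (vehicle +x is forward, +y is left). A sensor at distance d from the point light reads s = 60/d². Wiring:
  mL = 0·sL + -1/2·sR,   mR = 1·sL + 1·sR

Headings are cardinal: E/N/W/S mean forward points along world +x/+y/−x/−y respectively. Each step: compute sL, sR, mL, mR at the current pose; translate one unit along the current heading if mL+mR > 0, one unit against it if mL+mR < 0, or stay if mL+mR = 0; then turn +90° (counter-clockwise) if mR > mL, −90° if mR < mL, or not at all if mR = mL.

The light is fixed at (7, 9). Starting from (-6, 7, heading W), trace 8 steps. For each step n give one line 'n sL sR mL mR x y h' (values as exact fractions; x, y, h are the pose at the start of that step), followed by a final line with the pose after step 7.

0 60/281 60/257 -30/257 32280/72217 -6 7 W
1 30/73 30/157 -15/157 6900/11461 -7 7 S
2 60/121 60/157 -30/157 16680/18997 -7 6 E
3 15/64 3/5 -3/10 267/320 -6 6 N
4 60/281 60/257 -30/257 32280/72217 -6 7 W
5 30/73 30/157 -15/157 6900/11461 -7 7 S
6 60/121 60/157 -30/157 16680/18997 -7 6 E
7 15/64 3/5 -3/10 267/320 -6 6 N
final -6 7 W

n=0: pose=(-6,7,W); sL=60/281, sR=60/257; mL=-30/257, mR=32280/72217; mL+mR=23850/72217 → advance +1; mR−mL=40710/72217 → turn +1·90°
n=1: pose=(-7,7,S); sL=30/73, sR=30/157; mL=-15/157, mR=6900/11461; mL+mR=5805/11461 → advance +1; mR−mL=7995/11461 → turn +1·90°
n=2: pose=(-7,6,E); sL=60/121, sR=60/157; mL=-30/157, mR=16680/18997; mL+mR=13050/18997 → advance +1; mR−mL=20310/18997 → turn +1·90°
n=3: pose=(-6,6,N); sL=15/64, sR=3/5; mL=-3/10, mR=267/320; mL+mR=171/320 → advance +1; mR−mL=363/320 → turn +1·90°
n=4: pose=(-6,7,W); sL=60/281, sR=60/257; mL=-30/257, mR=32280/72217; mL+mR=23850/72217 → advance +1; mR−mL=40710/72217 → turn +1·90°
n=5: pose=(-7,7,S); sL=30/73, sR=30/157; mL=-15/157, mR=6900/11461; mL+mR=5805/11461 → advance +1; mR−mL=7995/11461 → turn +1·90°
n=6: pose=(-7,6,E); sL=60/121, sR=60/157; mL=-30/157, mR=16680/18997; mL+mR=13050/18997 → advance +1; mR−mL=20310/18997 → turn +1·90°
n=7: pose=(-6,6,N); sL=15/64, sR=3/5; mL=-3/10, mR=267/320; mL+mR=171/320 → advance +1; mR−mL=363/320 → turn +1·90°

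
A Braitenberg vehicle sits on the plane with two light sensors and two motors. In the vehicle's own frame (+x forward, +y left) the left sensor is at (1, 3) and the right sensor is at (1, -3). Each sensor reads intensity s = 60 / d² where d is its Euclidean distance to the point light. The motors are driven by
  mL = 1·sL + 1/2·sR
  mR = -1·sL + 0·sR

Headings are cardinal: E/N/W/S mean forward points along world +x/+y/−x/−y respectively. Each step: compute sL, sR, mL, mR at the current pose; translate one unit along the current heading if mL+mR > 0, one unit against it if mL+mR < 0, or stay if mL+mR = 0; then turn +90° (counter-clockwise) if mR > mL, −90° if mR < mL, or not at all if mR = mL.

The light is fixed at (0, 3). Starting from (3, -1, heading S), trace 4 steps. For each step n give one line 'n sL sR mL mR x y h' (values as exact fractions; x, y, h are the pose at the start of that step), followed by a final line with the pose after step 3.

n=0: pose=(3,-1,S); sL=60/61, sR=12/5; mL=666/305, mR=-60/61; mL+mR=6/5 → advance +1; mR−mL=-966/305 → turn -1·90°
n=1: pose=(3,-2,W); sL=15/17, sR=15/2; mL=315/68, mR=-15/17; mL+mR=15/4 → advance +1; mR−mL=-375/68 → turn -1·90°
n=2: pose=(2,-2,N); sL=60/17, sR=60/41; mL=2970/697, mR=-60/17; mL+mR=30/41 → advance +1; mR−mL=-5430/697 → turn -1·90°
n=3: pose=(2,-1,E); sL=6, sR=30/29; mL=189/29, mR=-6; mL+mR=15/29 → advance +1; mR−mL=-363/29 → turn -1·90°

0 60/61 12/5 666/305 -60/61 3 -1 S
1 15/17 15/2 315/68 -15/17 3 -2 W
2 60/17 60/41 2970/697 -60/17 2 -2 N
3 6 30/29 189/29 -6 2 -1 E
final 3 -1 S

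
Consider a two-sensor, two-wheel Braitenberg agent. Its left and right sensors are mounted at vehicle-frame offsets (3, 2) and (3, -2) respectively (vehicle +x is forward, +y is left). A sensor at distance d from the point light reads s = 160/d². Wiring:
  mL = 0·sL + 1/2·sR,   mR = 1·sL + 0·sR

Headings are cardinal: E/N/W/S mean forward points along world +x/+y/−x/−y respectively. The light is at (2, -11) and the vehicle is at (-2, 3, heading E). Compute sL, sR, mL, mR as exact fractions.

160/257 32/29 16/29 160/257

left sensor world pos  = (1, 5); dL² = 257
right sensor world pos = (1, 1); dR² = 145
sL = 160/257 = 160/257
sR = 160/145 = 32/29
mL = 0·sL + 1/2·sR = 16/29
mR = 1·sL + 0·sR = 160/257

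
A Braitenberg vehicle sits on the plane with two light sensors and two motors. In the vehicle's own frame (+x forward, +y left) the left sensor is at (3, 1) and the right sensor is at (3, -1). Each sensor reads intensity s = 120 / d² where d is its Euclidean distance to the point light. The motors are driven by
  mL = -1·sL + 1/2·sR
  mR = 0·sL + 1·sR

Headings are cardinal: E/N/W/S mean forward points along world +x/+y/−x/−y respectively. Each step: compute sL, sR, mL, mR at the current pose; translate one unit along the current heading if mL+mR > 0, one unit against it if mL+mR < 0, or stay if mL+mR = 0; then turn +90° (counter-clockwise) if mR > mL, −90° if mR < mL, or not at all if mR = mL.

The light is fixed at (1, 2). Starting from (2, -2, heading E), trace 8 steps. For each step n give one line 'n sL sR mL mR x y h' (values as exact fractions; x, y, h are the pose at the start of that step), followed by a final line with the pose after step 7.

n=0: pose=(2,-2,E); sL=24/5, sR=120/41; mL=-684/205, mR=120/41; mL+mR=-84/205 → advance -1; mR−mL=1284/205 → turn +1·90°
n=1: pose=(1,-2,N); sL=60, sR=60; mL=-30, mR=60; mL+mR=30 → advance +1; mR−mL=90 → turn +1·90°
n=2: pose=(1,-1,W); sL=24/5, sR=120/13; mL=-12/65, mR=120/13; mL+mR=588/65 → advance +1; mR−mL=612/65 → turn +1·90°
n=3: pose=(0,-1,S); sL=10/3, sR=3; mL=-11/6, mR=3; mL+mR=7/6 → advance +1; mR−mL=29/6 → turn +1·90°
n=4: pose=(0,-2,E); sL=120/13, sR=120/29; mL=-2700/377, mR=120/29; mL+mR=-1140/377 → advance -1; mR−mL=4260/377 → turn +1·90°
n=5: pose=(-1,-2,N); sL=12, sR=60; mL=18, mR=60; mL+mR=78 → advance +1; mR−mL=42 → turn +1·90°
n=6: pose=(-1,-1,W); sL=120/41, sR=120/29; mL=-1020/1189, mR=120/29; mL+mR=3900/1189 → advance +1; mR−mL=5940/1189 → turn +1·90°
n=7: pose=(-2,-1,S); sL=3, sR=30/13; mL=-24/13, mR=30/13; mL+mR=6/13 → advance +1; mR−mL=54/13 → turn +1·90°

0 24/5 120/41 -684/205 120/41 2 -2 E
1 60 60 -30 60 1 -2 N
2 24/5 120/13 -12/65 120/13 1 -1 W
3 10/3 3 -11/6 3 0 -1 S
4 120/13 120/29 -2700/377 120/29 0 -2 E
5 12 60 18 60 -1 -2 N
6 120/41 120/29 -1020/1189 120/29 -1 -1 W
7 3 30/13 -24/13 30/13 -2 -1 S
final -2 -2 E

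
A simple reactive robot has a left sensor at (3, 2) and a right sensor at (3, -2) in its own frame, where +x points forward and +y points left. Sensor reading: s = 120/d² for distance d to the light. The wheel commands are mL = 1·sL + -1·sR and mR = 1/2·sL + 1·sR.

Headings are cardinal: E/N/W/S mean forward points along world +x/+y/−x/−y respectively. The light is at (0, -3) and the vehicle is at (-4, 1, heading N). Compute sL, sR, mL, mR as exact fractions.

24/17 120/53 -768/901 2676/901

left sensor world pos  = (-6, 4); dL² = 85
right sensor world pos = (-2, 4); dR² = 53
sL = 120/85 = 24/17
sR = 120/53 = 120/53
mL = 1·sL + -1·sR = -768/901
mR = 1/2·sL + 1·sR = 2676/901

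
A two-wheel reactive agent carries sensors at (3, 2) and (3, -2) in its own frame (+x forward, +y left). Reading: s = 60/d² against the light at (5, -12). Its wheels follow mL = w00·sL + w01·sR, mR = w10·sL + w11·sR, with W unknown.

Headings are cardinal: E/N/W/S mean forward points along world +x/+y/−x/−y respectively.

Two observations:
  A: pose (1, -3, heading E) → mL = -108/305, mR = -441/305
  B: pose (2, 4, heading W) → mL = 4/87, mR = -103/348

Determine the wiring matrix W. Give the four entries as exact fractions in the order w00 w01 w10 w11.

obs A: pose=(1,-3,E) → sL=30/61, sR=6/5, mL=-108/305, mR=-441/305
obs B: pose=(2,4,W) → sL=15/58, sR=1/6, mL=4/87, mR=-103/348
sensor matrix S = [[30/61, 6/5], [15/58, 1/6]]; det S = -404/1769
solve [mL_A; mL_B] = S·[w00; w01] and [mR_A; mR_B] = S·[w10; w11]:
  w00 = 1/2, w01 = -1/2, w10 = -1/2, w11 = -1

1/2 -1/2 -1/2 -1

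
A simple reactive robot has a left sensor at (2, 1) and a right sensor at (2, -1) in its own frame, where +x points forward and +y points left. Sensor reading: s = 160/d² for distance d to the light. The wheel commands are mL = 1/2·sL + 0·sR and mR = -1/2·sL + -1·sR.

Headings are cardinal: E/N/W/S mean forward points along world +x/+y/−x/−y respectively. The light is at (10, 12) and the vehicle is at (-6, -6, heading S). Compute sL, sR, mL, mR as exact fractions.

left sensor world pos  = (-5, -8); dL² = 625
right sensor world pos = (-7, -8); dR² = 689
sL = 160/625 = 32/125
sR = 160/689 = 160/689
mL = 1/2·sL + 0·sR = 16/125
mR = -1/2·sL + -1·sR = -31024/86125

32/125 160/689 16/125 -31024/86125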